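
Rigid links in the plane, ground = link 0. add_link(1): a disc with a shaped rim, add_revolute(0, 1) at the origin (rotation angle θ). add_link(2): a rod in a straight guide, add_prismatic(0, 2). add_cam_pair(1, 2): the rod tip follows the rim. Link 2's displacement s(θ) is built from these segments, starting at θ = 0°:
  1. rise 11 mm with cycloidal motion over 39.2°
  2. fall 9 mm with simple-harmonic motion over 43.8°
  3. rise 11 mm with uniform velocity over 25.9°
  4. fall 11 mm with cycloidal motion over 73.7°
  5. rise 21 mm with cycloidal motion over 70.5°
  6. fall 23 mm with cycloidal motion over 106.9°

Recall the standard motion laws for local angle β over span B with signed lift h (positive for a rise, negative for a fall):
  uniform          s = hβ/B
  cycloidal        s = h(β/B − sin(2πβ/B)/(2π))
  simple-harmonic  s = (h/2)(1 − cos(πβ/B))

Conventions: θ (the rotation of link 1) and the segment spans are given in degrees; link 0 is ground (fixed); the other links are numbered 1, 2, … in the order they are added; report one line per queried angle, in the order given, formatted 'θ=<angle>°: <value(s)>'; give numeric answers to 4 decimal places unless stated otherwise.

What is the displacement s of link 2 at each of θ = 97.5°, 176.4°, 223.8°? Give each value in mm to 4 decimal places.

segment 1 (0° to 39.2°, cycloidal, h = 11) is passed completely: s = 0.0000 + (11) = 11.0000
segment 2 (39.2° to 83°, simple-harmonic, h = -9) is passed completely: s = 11.0000 + (-9) = 2.0000
θ = 97.5° falls in segment 3 (83° to 108.9°, uniform, h = 11): β = 97.5 − 83 = 14.5°, B = 25.9°; Δs = 11·14.5/25.9 = 6.1583; s = 2.0000 + 6.1583 = 8.1583
segment 3 (83° to 108.9°, uniform, h = 11) is passed completely: s = 2.0000 + (11) = 13.0000
θ = 176.4° falls in segment 4 (108.9° to 182.6°, cycloidal, h = -11): β = 176.4 − 108.9 = 67.5°, B = 73.7°; Δs = -11·(0.9159 − sin(2π·0.9159)/(2π)) = -10.9575; s = 13.0000 − 10.9575 = 2.0425
segment 4 (108.9° to 182.6°, cycloidal, h = -11) is passed completely: s = 13.0000 + (-11) = 2.0000
θ = 223.8° falls in segment 5 (182.6° to 253.1°, cycloidal, h = 21): β = 223.8 − 182.6 = 41.2°, B = 70.5°; Δs = 21·(0.5844 − sin(2π·0.5844)/(2π)) = 13.9628; s = 2.0000 + 13.9628 = 15.9628

θ=97.5°: 8.1583
θ=176.4°: 2.0425
θ=223.8°: 15.9628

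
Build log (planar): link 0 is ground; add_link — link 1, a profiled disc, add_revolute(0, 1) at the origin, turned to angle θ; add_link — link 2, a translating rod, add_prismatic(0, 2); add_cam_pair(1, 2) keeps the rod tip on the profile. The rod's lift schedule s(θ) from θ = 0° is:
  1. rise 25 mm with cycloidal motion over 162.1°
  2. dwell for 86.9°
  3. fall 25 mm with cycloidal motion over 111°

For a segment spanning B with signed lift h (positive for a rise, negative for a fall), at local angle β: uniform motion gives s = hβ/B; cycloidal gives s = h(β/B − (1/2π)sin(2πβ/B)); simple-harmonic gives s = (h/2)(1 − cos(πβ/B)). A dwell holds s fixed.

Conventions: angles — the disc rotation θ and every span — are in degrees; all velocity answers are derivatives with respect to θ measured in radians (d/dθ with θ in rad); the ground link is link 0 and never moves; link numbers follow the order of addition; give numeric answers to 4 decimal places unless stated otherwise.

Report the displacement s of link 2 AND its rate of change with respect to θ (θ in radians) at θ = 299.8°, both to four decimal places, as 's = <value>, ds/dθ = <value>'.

seg 1 [0°–162.1°] cycloidal, h=25: full span → s += 25 → s = 25.0000
seg 2 [162.1°–249°] dwell: s stays 25.0000
seg 3 [249°–360°] cycloidal, h=-25: θ=299.8° here. β=50.8, B=111. -25·(0.4577 − sin(2π·0.4577)/(2π)) = -10.3953 → s = 14.6047
velocity in seg [249°–360°] (cycloidal), θ in radians: β = 50.8° = 0.8866 rad, B = 111° = 1.9373 rad; ds/dθ = (h/B)(1 − cos(2πβ/B)) = ((-25)/1.9373)(1 − cos(2π·0.4577)) = -25.354909 mm/rad

s = 14.6047, ds/dθ = -25.3549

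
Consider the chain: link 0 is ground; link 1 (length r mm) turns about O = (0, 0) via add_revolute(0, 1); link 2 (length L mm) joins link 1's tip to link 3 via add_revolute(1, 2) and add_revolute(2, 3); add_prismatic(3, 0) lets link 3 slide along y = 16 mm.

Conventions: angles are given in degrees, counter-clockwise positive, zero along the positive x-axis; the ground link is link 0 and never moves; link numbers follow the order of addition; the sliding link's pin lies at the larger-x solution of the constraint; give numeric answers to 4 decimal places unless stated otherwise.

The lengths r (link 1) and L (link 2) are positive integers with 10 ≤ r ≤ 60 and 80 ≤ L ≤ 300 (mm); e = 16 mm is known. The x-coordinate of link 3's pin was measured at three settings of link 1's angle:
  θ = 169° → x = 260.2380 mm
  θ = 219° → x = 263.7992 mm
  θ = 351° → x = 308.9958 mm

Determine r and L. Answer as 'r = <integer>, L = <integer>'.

constraint per measurement: (x − r cos θ)² + (r sin θ − e)² = L²
subtracting the θ₁ and θ₂ equations cancels the r² and L² terms:
r = (x₁² − x₂²) / (2[(x₁cos θ₁ + e sin θ₁) − (x₂cos θ₂ + e sin θ₂)]) = 24.9999 → r = 25
L² = (x₁ − r cos θ₁)² + (r sin θ₁ − e)² = 81225.0042 → L = 285.0000 → L = 285
check at θ₃=351°: x = 308.9958 (printed 308.9958) ✓

r = 25, L = 285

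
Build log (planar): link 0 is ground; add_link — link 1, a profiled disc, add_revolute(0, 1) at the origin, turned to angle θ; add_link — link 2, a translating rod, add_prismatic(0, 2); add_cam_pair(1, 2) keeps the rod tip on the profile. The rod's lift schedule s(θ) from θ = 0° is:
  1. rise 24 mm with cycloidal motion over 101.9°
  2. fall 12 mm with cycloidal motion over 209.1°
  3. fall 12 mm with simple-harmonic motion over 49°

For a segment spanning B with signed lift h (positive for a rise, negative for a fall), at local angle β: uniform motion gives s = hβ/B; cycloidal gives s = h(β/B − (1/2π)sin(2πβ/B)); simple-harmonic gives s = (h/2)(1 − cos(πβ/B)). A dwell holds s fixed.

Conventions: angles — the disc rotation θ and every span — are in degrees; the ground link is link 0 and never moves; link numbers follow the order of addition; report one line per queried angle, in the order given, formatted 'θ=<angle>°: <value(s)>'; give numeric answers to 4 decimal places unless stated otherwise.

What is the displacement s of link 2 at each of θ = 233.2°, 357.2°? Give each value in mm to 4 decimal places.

seg 1 [0°–101.9°] cycloidal, h=24: full span → s += 24 → s = 24.0000
seg 2 [101.9°–311°] cycloidal, h=-12: θ=233.2° here. β=131.3, B=209.1. -12·(0.6279 − sin(2π·0.6279)/(2π)) = -8.9103 → s = 15.0897
seg 2 [101.9°–311°] cycloidal, h=-12: full span → s += -12 → s = 12.0000
seg 3 [311°–360°] simple-harmonic, h=-12: θ=357.2° here. β=46.2, B=49. -12/2·(1 − cos(π·0.9429)) = -11.9036 → s = 0.0964

θ=233.2°: 15.0897
θ=357.2°: 0.0964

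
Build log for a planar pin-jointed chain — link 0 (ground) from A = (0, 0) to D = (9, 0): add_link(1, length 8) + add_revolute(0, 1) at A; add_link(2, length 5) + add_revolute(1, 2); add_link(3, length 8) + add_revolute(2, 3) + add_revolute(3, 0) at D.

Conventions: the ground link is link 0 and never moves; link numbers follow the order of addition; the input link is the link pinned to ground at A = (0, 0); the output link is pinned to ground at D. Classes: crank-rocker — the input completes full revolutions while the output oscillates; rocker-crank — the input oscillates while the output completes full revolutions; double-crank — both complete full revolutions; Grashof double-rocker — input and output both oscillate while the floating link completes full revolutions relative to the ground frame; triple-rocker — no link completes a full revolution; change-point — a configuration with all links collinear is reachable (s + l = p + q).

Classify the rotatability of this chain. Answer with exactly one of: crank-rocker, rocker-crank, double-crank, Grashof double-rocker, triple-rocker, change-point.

lengths: ground=9, input=8, coupler=5, output=8
sorted: s=5 (shortest), l=9 (longest), p+q=16
s + l = 14 vs p + q = 16
s + l < p + q (Grashof) with shortest = coupler link → Grashof double-rocker

Grashof double-rocker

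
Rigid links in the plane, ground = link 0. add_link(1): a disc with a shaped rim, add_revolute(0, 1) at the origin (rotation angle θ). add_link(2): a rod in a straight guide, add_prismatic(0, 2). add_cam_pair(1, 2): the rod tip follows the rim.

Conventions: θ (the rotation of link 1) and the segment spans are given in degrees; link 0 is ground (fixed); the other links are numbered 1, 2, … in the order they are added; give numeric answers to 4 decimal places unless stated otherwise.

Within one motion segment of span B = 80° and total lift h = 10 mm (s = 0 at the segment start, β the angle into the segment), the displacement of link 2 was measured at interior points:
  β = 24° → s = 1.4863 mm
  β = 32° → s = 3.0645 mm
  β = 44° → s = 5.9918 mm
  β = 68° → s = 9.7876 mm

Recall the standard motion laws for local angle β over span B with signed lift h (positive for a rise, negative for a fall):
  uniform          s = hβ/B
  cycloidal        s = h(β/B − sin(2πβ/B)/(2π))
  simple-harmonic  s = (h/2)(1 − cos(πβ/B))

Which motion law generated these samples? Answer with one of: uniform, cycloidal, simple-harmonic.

candidates at β/B = r: uniform s = h·r (linear in β); cycloidal s = h·(r − sin(2πr)/(2π)); simple-harmonic s = (h/2)(1 − cos(πr))
β=24°: printed 1.4863 | uniform 3.0000, cycloidal 1.4863, simple-harmonic 2.0611
β=32°: printed 3.0645 | uniform 4.0000, cycloidal 3.0645, simple-harmonic 3.4549
β=44°: printed 5.9918 | uniform 5.5000, cycloidal 5.9918, simple-harmonic 5.7822
β=68°: printed 9.7876 | uniform 8.5000, cycloidal 9.7876, simple-harmonic 9.4550
only one law matches every sample → cycloidal

cycloidal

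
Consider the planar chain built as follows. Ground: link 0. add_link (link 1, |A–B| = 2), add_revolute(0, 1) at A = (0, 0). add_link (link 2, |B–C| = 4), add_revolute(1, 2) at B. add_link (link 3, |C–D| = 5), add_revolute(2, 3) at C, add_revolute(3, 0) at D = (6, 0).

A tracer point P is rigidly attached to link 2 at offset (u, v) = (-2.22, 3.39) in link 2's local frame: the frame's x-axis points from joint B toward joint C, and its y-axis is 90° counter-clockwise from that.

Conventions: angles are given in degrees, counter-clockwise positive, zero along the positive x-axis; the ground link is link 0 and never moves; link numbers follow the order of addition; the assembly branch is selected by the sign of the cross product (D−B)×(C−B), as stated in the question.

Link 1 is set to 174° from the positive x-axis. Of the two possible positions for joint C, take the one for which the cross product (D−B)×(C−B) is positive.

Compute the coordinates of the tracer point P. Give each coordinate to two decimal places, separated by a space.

A=(0,0), D=(6.00,0)
B = A + 2.00·(cos174°, sin174°) = (-1.9890, 0.2091)
|BD| = 7.9918
circle(B,4.00) ∩ circle(D,5.00): a=3.4328, h=2.0532
  candidates: C₊=(1.4963,2.1718) cross=16.409; C₋=(1.3889,-1.9333) cross=-16.409
  branch + wants cross > 0 → take C=(1.4963,2.1718) (cross=16.409)
ex = (C−B)/|BC| = (0.8713,0.4907); ey = (-0.4907,0.8713)
P = B + -2.22·ex + 3.39·ey = (-5.5868,2.0736)

-5.59 2.07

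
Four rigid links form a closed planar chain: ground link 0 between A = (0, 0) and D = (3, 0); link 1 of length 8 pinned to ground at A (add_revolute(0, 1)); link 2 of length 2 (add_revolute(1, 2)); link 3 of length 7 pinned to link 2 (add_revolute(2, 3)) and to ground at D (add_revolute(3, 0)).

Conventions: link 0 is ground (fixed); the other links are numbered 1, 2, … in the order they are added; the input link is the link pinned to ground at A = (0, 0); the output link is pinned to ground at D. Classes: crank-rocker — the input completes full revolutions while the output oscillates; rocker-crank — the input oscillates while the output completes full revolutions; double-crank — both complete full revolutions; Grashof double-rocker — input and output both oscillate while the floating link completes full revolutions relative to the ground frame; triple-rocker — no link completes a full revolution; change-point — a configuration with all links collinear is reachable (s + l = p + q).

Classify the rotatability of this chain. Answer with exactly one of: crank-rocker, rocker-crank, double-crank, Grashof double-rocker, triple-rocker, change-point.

lengths: ground=3, input=8, coupler=2, output=7
sorted: s=2 (shortest), l=8 (longest), p+q=10
s + l = 10 vs p + q = 10
s + l = p + q → change-point (collinear configuration reachable)

change-point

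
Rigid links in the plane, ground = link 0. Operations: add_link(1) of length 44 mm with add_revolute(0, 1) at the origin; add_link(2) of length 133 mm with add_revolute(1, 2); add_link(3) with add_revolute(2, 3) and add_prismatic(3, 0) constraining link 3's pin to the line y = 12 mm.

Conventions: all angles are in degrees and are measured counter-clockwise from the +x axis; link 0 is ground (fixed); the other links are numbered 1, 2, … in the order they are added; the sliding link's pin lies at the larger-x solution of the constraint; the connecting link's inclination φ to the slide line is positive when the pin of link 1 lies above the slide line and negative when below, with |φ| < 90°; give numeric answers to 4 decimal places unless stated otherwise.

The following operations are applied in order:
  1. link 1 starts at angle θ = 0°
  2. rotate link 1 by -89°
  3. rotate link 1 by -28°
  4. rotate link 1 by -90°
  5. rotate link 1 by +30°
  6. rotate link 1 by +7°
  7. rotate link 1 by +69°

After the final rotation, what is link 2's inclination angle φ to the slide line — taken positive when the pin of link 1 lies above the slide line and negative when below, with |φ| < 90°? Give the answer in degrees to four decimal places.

geometry: r = 44 mm, L = 133 mm, e = 12 mm; θ starts at 0°
rotate link 1 by -89°: θ ← 0° -89° = -89°
rotate link 1 by -28°: θ ← -89° -28° = -117°
rotate link 1 by -90°: θ ← -117° -90° = -207°
rotate link 1 by +30°: θ ← -207° +30° = -177°
rotate link 1 by +7°: θ ← -177° +7° = -170°
rotate link 1 by +69°: θ ← -170° +69° = -101°
h = r sin θ − e = -43.191596 − 12 = -55.191596
sin φ = h / L = -55.191596 / 133 = -0.41497441
φ = arcsin(-0.41497441) = -24.517705°

-24.5177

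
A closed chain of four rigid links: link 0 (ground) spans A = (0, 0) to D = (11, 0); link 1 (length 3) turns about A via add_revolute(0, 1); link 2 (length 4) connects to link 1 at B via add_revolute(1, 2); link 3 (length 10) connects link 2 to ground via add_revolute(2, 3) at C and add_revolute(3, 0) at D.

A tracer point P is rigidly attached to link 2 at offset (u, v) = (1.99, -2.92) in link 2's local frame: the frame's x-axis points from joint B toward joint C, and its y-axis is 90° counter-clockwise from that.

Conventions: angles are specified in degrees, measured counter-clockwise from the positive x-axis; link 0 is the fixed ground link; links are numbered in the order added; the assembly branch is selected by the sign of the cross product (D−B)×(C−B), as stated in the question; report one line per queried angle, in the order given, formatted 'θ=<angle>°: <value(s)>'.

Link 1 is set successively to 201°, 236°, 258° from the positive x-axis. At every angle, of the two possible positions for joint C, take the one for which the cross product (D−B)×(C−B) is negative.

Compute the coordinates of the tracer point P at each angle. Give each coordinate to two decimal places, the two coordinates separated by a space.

A=(0,0), D=(11.00,0)
θ=201°: B = A + 3.00·(cos201°, sin201°) = (-2.8007, -1.0751)
θ=201°: |BD| = 13.8426
θ=201°: circle(B,4.00) ∩ circle(D,10.00): a=3.8872, h=0.9434
θ=201°:   candidates: C₊=(1.0014,0.1674) cross=13.059; C₋=(1.1479,-1.7138) cross=-13.059
θ=201°:   branch - wants cross < 0 → take C=(1.1479,-1.7138) (cross=-13.059)
θ=201°: ex = (C−B)/|BC| = (0.9872,-0.1597); ey = (0.1597,0.9872)
θ=201°: P = B + 1.99·ex + -2.92·ey = (-1.3025,-4.2754)
θ=236°: B = A + 3.00·(cos236°, sin236°) = (-1.6776, -2.4871)
θ=236°: |BD| = 12.9192
θ=236°: circle(B,4.00) ∩ circle(D,10.00): a=3.2087, h=2.3884
θ=236°:   candidates: C₊=(1.0113,0.4743) cross=30.857; C₋=(1.9309,-4.2131) cross=-30.857
θ=236°:   branch - wants cross < 0 → take C=(1.9309,-4.2131) (cross=-30.857)
θ=236°: ex = (C−B)/|BC| = (0.9021,-0.4315); ey = (0.4315,0.9021)
θ=236°: P = B + 1.99·ex + -2.92·ey = (-1.1424,-5.9800)
θ=258°: B = A + 3.00·(cos258°, sin258°) = (-0.6237, -2.9344)
θ=258°: |BD| = 11.9884
θ=258°: circle(B,4.00) ∩ circle(D,10.00): a=2.4908, h=3.1298
θ=258°:   candidates: C₊=(1.0252,0.7099) cross=37.522; C₋=(2.5574,-5.3594) cross=-37.522
θ=258°:   branch - wants cross < 0 → take C=(2.5574,-5.3594) (cross=-37.522)
θ=258°: ex = (C−B)/|BC| = (0.7953,-0.6062); ey = (0.6062,0.7953)
θ=258°: P = B + 1.99·ex + -2.92·ey = (-0.8113,-6.4631)

θ=201°: -1.30 -4.28
θ=236°: -1.14 -5.98
θ=258°: -0.81 -6.46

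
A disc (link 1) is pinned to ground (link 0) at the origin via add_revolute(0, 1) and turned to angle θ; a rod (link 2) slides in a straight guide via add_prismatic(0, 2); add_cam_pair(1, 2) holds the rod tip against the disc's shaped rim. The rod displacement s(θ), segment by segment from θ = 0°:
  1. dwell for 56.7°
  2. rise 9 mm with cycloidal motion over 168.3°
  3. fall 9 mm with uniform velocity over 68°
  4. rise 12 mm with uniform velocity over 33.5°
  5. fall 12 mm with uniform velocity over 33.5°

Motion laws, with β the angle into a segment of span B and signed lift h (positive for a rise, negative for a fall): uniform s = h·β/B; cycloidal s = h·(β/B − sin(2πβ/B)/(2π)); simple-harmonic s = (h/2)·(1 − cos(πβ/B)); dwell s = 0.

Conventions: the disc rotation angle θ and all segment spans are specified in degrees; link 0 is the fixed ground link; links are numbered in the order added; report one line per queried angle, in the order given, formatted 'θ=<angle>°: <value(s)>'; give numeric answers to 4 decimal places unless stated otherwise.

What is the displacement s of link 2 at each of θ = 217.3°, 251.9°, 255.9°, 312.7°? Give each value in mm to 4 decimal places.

segment 1 (0° to 56.7°, dwell): s unchanged at 0.0000
θ = 217.3° falls in segment 2 (56.7° to 225°, cycloidal, h = 9): β = 217.3 − 56.7 = 160.6°, B = 168.3°; Δs = 9·(0.9542 − sin(2π·0.9542)/(2π)) = 8.9944; s = 0.0000 + 8.9944 = 8.9944
segment 2 (56.7° to 225°, cycloidal, h = 9) is passed completely: s = 0.0000 + (9) = 9.0000
θ = 251.9° falls in segment 3 (225° to 293°, uniform, h = -9): β = 251.9 − 225 = 26.9°, B = 68°; Δs = -9·26.9/68 = -3.5603; s = 9.0000 − 3.5603 = 5.4397
θ = 255.9° falls in segment 3 (225° to 293°, uniform, h = -9): β = 255.9 − 225 = 30.9°, B = 68°; Δs = -9·30.9/68 = -4.0897; s = 9.0000 − 4.0897 = 4.9103
segment 3 (225° to 293°, uniform, h = -9) is passed completely: s = 9.0000 + (-9) = 0.0000
θ = 312.7° falls in segment 4 (293° to 326.5°, uniform, h = 12): β = 312.7 − 293 = 19.7°, B = 33.5°; Δs = 12·19.7/33.5 = 7.0567; s = 0.0000 + 7.0567 = 7.0567

θ=217.3°: 8.9944
θ=251.9°: 5.4397
θ=255.9°: 4.9103
θ=312.7°: 7.0567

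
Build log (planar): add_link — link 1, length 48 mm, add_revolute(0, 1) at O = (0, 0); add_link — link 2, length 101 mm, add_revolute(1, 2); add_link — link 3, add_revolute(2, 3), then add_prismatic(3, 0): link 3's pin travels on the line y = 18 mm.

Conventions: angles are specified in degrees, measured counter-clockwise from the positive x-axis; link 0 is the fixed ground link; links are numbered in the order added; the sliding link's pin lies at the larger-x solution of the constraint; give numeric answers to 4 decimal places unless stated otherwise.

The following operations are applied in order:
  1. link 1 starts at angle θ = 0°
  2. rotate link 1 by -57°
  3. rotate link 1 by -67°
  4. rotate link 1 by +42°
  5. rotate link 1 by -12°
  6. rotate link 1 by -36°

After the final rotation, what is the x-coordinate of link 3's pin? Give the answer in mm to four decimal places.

geometry: r = 48 mm, L = 101 mm, e = 18 mm; θ starts at 0°
rotate link 1 by -57°: θ ← 0° -57° = -57°
rotate link 1 by -67°: θ ← -57° -67° = -124°
rotate link 1 by +42°: θ ← -124° +42° = -82°
rotate link 1 by -12°: θ ← -82° -12° = -94°
rotate link 1 by -36°: θ ← -94° -36° = -130°
crank pin P = (r cos θ, r sin θ) = (-30.853805, -36.770133)
h = r sin θ − e = -36.770133 − 18 = -54.770133
x = r cos θ + √(L² − h²) = -30.853805 + 84.860076 = 54.006271

54.0063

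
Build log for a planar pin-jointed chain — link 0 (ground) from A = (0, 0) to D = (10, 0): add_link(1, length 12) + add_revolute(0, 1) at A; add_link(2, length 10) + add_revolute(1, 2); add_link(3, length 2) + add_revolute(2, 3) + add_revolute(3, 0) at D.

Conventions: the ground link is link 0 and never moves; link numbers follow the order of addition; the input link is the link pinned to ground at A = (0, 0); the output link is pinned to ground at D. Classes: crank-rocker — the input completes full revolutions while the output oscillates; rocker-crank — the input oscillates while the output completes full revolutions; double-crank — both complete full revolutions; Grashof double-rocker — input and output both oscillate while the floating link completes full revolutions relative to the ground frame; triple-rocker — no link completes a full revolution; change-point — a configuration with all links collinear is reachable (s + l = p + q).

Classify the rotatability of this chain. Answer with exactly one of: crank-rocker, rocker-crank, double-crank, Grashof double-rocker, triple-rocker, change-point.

lengths: ground=10, input=12, coupler=10, output=2
sorted: s=2 (shortest), l=12 (longest), p+q=20
s + l = 14 vs p + q = 20
s + l < p + q (Grashof) with shortest = output link → rocker-crank

rocker-crank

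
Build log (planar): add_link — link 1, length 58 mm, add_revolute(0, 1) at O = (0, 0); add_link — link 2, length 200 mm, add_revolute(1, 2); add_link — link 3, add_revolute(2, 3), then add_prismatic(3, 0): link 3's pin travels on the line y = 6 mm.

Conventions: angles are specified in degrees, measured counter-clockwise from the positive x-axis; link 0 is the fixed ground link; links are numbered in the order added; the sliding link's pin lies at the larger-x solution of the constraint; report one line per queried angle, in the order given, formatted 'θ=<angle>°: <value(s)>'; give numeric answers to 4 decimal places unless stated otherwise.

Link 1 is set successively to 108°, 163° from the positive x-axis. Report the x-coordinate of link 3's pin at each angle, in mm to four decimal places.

geometry: r = 58 mm, L = 200 mm, e = 6 mm
θ=108°: crank pin P = (r cos θ, r sin θ) = (-17.922986, 55.161278)
θ=108°: h = r sin θ − e = 55.161278 − 6 = 49.161278
θ=108°: x = r cos θ + √(L² − h²) = -17.922986 + 193.863789 = 175.940803
θ=163°: crank pin P = (r cos θ, r sin θ) = (-55.465676, 16.957559)
θ=163°: h = r sin θ − e = 16.957559 − 6 = 10.957559
θ=163°: x = r cos θ + √(L² − h²) = -55.465676 + 199.699604 = 144.233928

θ=108°: 175.9408
θ=163°: 144.2339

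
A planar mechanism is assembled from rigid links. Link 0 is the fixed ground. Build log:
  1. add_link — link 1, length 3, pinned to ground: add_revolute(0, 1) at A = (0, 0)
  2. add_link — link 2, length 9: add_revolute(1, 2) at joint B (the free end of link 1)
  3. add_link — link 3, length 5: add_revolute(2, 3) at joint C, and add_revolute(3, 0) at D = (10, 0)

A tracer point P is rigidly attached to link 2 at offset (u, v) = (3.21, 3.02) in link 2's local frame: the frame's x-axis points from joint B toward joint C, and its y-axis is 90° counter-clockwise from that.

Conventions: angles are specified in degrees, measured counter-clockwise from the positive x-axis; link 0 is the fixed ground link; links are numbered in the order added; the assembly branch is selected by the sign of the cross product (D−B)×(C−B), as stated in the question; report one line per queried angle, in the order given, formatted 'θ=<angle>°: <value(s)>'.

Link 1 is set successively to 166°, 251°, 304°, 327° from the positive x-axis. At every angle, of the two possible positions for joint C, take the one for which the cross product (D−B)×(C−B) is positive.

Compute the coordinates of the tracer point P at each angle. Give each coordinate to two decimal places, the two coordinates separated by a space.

A=(0,0), D=(10.00,0)
θ=166°: B = A + 3.00·(cos166°, sin166°) = (-2.9109, 0.7258)
θ=166°: |BD| = 12.9313
θ=166°: circle(B,9.00) ∩ circle(D,5.00): a=8.6309, h=2.5509
θ=166°:   candidates: C₊=(5.8496,2.7882) cross=32.986; C₋=(5.5633,-2.3055) cross=-32.986
θ=166°:   branch + wants cross > 0 → take C=(5.8496,2.7882) (cross=32.986)
θ=166°: ex = (C−B)/|BC| = (0.9734,0.2292); ey = (-0.2292,0.9734)
θ=166°: P = B + 3.21·ex + 3.02·ey = (-0.4784,4.4010)
θ=251°: B = A + 3.00·(cos251°, sin251°) = (-0.9767, -2.8366)
θ=251°: |BD| = 11.3373
θ=251°: circle(B,9.00) ∩ circle(D,5.00): a=8.1384, h=3.8428
θ=251°:   candidates: C₊=(5.9414,2.9202) cross=43.567; C₋=(7.8643,-4.5209) cross=-43.567
θ=251°:   branch + wants cross > 0 → take C=(5.9414,2.9202) (cross=43.567)
θ=251°: ex = (C−B)/|BC| = (0.7687,0.6396); ey = (-0.6396,0.7687)
θ=251°: P = B + 3.21·ex + 3.02·ey = (-0.4410,1.5381)
θ=304°: B = A + 3.00·(cos304°, sin304°) = (1.6776, -2.4871)
θ=304°: |BD| = 8.6861
θ=304°: circle(B,9.00) ∩ circle(D,5.00): a=7.5666, h=4.8731
θ=304°:   candidates: C₊=(7.5320,4.3485) cross=42.328; C₋=(10.3227,-4.9896) cross=-42.328
θ=304°:   branch + wants cross > 0 → take C=(7.5320,4.3485) (cross=42.328)
θ=304°: ex = (C−B)/|BC| = (0.6505,0.7595); ey = (-0.7595,0.6505)
θ=304°: P = B + 3.21·ex + 3.02·ey = (1.4720,1.9154)
θ=327°: B = A + 3.00·(cos327°, sin327°) = (2.5160, -1.6339)
θ=327°: |BD| = 7.6603
θ=327°: circle(B,9.00) ∩ circle(D,5.00): a=7.4854, h=4.9969
θ=327°:   candidates: C₊=(8.7633,4.8446) cross=38.278; C₋=(10.8949,-4.9193) cross=-38.278
θ=327°:   branch + wants cross > 0 → take C=(8.7633,4.8446) (cross=38.278)
θ=327°: ex = (C−B)/|BC| = (0.6941,0.7198); ey = (-0.7198,0.6941)
θ=327°: P = B + 3.21·ex + 3.02·ey = (2.5703,2.7731)

θ=166°: -0.48 4.40
θ=251°: -0.44 1.54
θ=304°: 1.47 1.92
θ=327°: 2.57 2.77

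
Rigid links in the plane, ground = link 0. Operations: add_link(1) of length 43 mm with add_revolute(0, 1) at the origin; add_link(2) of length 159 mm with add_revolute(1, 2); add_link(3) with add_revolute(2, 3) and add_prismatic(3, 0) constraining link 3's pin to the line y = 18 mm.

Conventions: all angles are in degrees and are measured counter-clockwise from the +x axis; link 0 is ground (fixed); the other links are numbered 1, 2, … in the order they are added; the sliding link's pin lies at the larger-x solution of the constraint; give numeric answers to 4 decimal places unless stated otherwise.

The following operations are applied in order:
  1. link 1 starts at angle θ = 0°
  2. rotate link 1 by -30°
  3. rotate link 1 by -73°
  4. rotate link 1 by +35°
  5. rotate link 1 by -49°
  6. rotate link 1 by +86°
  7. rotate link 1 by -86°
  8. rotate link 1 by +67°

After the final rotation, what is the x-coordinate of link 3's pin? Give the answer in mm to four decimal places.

geometry: r = 43 mm, L = 159 mm, e = 18 mm; θ starts at 0°
rotate link 1 by -30°: θ ← 0° -30° = -30°
rotate link 1 by -73°: θ ← -30° -73° = -103°
rotate link 1 by +35°: θ ← -103° +35° = -68°
rotate link 1 by -49°: θ ← -68° -49° = -117°
rotate link 1 by +86°: θ ← -117° +86° = -31°
rotate link 1 by -86°: θ ← -31° -86° = -117°
rotate link 1 by +67°: θ ← -117° +67° = -50°
crank pin P = (r cos θ, r sin θ) = (27.639867, -32.939911)
h = r sin θ − e = -32.939911 − 18 = -50.939911
x = r cos θ + √(L² − h²) = 27.639867 + 150.619140 = 178.259008

178.2590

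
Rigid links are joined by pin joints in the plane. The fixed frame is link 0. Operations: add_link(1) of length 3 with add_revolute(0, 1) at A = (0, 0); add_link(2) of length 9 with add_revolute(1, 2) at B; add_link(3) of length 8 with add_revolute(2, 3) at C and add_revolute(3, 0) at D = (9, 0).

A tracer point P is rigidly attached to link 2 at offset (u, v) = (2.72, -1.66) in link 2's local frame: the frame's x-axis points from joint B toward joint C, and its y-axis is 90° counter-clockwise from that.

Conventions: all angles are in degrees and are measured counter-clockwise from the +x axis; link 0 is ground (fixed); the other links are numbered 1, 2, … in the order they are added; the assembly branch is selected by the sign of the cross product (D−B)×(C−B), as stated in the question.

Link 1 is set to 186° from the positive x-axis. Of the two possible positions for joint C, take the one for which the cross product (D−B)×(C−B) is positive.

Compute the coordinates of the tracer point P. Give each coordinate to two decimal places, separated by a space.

A=(0,0), D=(9.00,0)
B = A + 3.00·(cos186°, sin186°) = (-2.9836, -0.3136)
|BD| = 11.9877
circle(B,9.00) ∩ circle(D,8.00): a=6.7029, h=6.0059
  candidates: C₊=(3.5599,5.8656) cross=71.997; C₋=(3.8741,-6.1421) cross=-71.997
  branch + wants cross > 0 → take C=(3.5599,5.8656) (cross=71.997)
ex = (C−B)/|BC| = (0.7271,0.6866); ey = (-0.6866,0.7271)
P = B + 2.72·ex + -1.66·ey = (0.1337,0.3470)

0.13 0.35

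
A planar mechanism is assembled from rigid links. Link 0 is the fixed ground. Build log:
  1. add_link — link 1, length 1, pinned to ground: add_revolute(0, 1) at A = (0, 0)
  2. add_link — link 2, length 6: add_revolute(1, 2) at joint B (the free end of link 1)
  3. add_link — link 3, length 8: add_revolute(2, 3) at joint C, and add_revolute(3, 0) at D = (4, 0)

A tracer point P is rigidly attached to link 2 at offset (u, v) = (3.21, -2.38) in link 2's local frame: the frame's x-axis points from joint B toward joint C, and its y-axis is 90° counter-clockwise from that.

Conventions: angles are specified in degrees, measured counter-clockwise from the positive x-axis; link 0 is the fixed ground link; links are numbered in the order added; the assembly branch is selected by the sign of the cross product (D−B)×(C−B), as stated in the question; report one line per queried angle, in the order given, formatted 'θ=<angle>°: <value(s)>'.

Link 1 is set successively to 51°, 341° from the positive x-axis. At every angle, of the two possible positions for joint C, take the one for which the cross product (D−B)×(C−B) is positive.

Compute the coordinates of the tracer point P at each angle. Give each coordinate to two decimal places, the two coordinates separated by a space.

A=(0,0), D=(4.00,0)
θ=51°: B = A + 1.00·(cos51°, sin51°) = (0.6293, 0.7771)
θ=51°: |BD| = 3.4591
θ=51°: circle(B,6.00) ∩ circle(D,8.00): a=-2.3177, h=5.5343
θ=51°:   candidates: C₊=(-0.3858,6.6907) cross=19.144; C₋=(-2.8725,-4.0949) cross=-19.144
θ=51°:   branch + wants cross > 0 → take C=(-0.3858,6.6907) (cross=19.144)
θ=51°: ex = (C−B)/|BC| = (-0.1692,0.9856); ey = (-0.9856,-0.1692)
θ=51°: P = B + 3.21·ex + -2.38·ey = (2.4319,4.3435)
θ=341°: B = A + 1.00·(cos341°, sin341°) = (0.9455, -0.3256)
θ=341°: |BD| = 3.0718
θ=341°: circle(B,6.00) ∩ circle(D,8.00): a=-3.0217, h=5.1836
θ=341°:   candidates: C₊=(-2.6086,4.5085) cross=15.923; C₋=(-1.5098,-5.8002) cross=-15.923
θ=341°:   branch + wants cross > 0 → take C=(-2.6086,4.5085) (cross=15.923)
θ=341°: ex = (C−B)/|BC| = (-0.5923,0.8057); ey = (-0.8057,-0.5923)
θ=341°: P = B + 3.21·ex + -2.38·ey = (0.9616,3.6705)

θ=51°: 2.43 4.34
θ=341°: 0.96 3.67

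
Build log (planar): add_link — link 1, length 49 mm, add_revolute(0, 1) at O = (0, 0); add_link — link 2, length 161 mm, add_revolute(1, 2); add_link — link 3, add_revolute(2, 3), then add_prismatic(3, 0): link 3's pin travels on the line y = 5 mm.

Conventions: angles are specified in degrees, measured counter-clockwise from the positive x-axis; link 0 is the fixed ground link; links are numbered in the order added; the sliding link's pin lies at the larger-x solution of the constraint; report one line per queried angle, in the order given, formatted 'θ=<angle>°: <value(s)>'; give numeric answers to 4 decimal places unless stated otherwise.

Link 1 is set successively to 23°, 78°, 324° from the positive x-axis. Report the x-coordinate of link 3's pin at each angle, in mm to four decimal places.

geometry: r = 49 mm, L = 161 mm, e = 5 mm
θ=23°: crank pin P = (r cos θ, r sin θ) = (45.104738, 19.145825)
θ=23°: h = r sin θ − e = 19.145825 − 5 = 14.145825
θ=23°: x = r cos θ + √(L² − h²) = 45.104738 + 160.377354 = 205.482092
θ=78°: crank pin P = (r cos θ, r sin θ) = (10.187673, 47.929232)
θ=78°: h = r sin θ − e = 47.929232 − 5 = 42.929232
θ=78°: x = r cos θ + √(L² − h²) = 10.187673 + 155.171135 = 165.358807
θ=324°: crank pin P = (r cos θ, r sin θ) = (39.641833, -28.801477)
θ=324°: h = r sin θ − e = -28.801477 − 5 = -33.801477
θ=324°: x = r cos θ + √(L² − h²) = 39.641833 + 157.411753 = 197.053586

θ=23°: 205.4821
θ=78°: 165.3588
θ=324°: 197.0536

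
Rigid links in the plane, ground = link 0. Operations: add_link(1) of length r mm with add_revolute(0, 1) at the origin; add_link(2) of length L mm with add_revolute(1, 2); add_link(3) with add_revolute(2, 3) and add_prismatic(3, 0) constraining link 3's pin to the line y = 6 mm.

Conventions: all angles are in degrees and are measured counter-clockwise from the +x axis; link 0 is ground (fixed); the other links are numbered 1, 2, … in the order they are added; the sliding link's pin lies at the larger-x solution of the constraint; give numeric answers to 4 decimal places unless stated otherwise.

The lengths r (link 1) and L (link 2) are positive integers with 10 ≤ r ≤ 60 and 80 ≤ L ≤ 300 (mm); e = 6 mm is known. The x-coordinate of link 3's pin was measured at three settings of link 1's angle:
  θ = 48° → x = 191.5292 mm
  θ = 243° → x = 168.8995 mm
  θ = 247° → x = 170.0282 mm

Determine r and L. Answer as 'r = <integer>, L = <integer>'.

constraint per measurement: (x − r cos θ)² + (r sin θ − e)² = L²
subtracting the θ₁ and θ₂ equations cancels the r² and L² terms:
r = (x₁² − x₂²) / (2[(x₁cos θ₁ + e sin θ₁) − (x₂cos θ₂ + e sin θ₂)]) = 19.0000 → r = 19
L² = (x₁ − r cos θ₁)² + (r sin θ₁ − e)² = 32040.9915 → L = 179.0000 → L = 179
check at θ₃=247°: x = 170.0282 (printed 170.0282) ✓

r = 19, L = 179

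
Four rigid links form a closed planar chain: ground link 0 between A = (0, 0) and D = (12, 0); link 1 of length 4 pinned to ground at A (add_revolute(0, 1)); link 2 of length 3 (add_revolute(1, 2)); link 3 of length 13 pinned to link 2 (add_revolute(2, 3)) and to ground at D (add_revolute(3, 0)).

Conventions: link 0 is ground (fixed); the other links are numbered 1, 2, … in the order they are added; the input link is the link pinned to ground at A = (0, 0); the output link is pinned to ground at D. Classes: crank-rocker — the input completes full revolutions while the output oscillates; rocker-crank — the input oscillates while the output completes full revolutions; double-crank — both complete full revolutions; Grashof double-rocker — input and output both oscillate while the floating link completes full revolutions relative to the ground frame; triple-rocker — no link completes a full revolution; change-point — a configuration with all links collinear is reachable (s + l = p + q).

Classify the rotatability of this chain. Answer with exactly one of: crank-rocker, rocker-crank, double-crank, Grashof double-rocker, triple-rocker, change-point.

lengths: ground=12, input=4, coupler=3, output=13
sorted: s=3 (shortest), l=13 (longest), p+q=16
s + l = 16 vs p + q = 16
s + l = p + q → change-point (collinear configuration reachable)

change-point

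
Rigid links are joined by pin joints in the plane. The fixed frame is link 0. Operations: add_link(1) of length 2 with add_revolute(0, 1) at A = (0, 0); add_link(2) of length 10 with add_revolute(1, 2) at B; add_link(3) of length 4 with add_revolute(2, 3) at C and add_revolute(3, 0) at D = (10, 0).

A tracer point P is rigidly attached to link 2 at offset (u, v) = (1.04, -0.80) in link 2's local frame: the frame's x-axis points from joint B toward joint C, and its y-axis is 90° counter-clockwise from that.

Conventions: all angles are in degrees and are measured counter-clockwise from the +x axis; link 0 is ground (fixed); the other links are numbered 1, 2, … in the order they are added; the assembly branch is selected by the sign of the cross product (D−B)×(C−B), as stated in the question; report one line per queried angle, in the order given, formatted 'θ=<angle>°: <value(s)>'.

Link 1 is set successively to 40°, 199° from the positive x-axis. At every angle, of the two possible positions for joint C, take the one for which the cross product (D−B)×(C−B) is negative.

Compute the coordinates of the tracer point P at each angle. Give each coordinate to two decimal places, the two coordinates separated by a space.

A=(0,0), D=(10.00,0)
θ=40°: B = A + 2.00·(cos40°, sin40°) = (1.5321, 1.2856)
θ=40°: |BD| = 8.5649
θ=40°: circle(B,10.00) ∩ circle(D,4.00): a=9.1862, h=3.9515
θ=40°:   candidates: C₊=(11.2073,3.8135) cross=33.844; C₋=(10.0211,-3.9999) cross=-33.844
θ=40°:   branch - wants cross < 0 → take C=(10.0211,-3.9999) (cross=-33.844)
θ=40°: ex = (C−B)/|BC| = (0.8489,-0.5286); ey = (0.5286,0.8489)
θ=40°: P = B + 1.04·ex + -0.80·ey = (1.9921,0.0568)
θ=199°: B = A + 2.00·(cos199°, sin199°) = (-1.8910, -0.6511)
θ=199°: |BD| = 11.9089
θ=199°: circle(B,10.00) ∩ circle(D,4.00): a=9.4812, h=3.1791
θ=199°:   candidates: C₊=(7.4022,3.0416) cross=37.859; C₋=(7.7498,-3.3071) cross=-37.859
θ=199°:   branch - wants cross < 0 → take C=(7.7498,-3.3071) (cross=-37.859)
θ=199°: ex = (C−B)/|BC| = (0.9641,-0.2656); ey = (0.2656,0.9641)
θ=199°: P = B + 1.04·ex + -0.80·ey = (-1.1009,-1.6986)

θ=40°: 1.99 0.06
θ=199°: -1.10 -1.70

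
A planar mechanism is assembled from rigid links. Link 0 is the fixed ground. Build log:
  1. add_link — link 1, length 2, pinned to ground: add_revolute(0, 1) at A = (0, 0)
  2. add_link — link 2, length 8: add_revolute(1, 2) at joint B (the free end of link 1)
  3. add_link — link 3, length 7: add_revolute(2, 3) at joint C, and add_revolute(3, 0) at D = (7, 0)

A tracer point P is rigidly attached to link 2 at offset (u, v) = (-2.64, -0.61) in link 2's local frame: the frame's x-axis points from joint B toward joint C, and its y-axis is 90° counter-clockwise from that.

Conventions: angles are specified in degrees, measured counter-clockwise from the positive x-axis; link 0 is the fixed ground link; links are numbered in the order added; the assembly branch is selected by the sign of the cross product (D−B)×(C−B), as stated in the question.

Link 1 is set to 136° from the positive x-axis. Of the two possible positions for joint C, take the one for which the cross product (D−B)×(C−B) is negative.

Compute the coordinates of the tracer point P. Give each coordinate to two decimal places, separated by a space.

A=(0,0), D=(7.00,0)
B = A + 2.00·(cos136°, sin136°) = (-1.4387, 1.3893)
|BD| = 8.5523
circle(B,8.00) ∩ circle(D,7.00): a=5.1531, h=6.1193
  candidates: C₊=(4.6400,6.5902) cross=52.334; C₋=(2.6519,-5.4858) cross=-52.334
  branch - wants cross < 0 → take C=(2.6519,-5.4858) (cross=-52.334)
ex = (C−B)/|BC| = (0.5113,-0.8594); ey = (0.8594,0.5113)
P = B + -2.64·ex + -0.61·ey = (-3.3128,3.3462)

-3.31 3.35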